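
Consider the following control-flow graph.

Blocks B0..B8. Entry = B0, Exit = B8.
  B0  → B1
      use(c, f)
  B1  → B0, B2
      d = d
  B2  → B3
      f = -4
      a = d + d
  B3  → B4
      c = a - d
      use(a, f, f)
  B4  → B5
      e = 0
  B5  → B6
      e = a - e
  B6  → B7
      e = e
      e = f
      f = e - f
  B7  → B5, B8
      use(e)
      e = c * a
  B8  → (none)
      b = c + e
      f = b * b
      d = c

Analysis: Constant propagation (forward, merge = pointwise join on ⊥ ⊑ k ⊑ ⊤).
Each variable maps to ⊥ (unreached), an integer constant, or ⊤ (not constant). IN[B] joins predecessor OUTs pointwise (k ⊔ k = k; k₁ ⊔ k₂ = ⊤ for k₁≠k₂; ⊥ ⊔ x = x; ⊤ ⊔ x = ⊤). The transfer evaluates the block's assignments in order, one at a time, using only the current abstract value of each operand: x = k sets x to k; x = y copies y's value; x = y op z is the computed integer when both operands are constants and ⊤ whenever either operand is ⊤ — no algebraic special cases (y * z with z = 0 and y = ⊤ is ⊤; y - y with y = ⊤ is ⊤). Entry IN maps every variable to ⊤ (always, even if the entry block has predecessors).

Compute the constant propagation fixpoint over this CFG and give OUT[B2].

Answer: {a: ⊤, b: ⊤, c: ⊤, d: ⊤, e: ⊤, f: -4}

Trace:
Per-block solution:
  B0:   IN=(all ⊤)   OUT=(all ⊤)
  B1:   IN=(all ⊤)   OUT=(all ⊤)
  B2:   IN=(all ⊤)   OUT={f:-4; rest ⊤}
  B3:   IN={f:-4; rest ⊤}   OUT={f:-4; rest ⊤}
  B4:   IN={f:-4; rest ⊤}   OUT={e:0, f:-4; rest ⊤}
  B5:   IN=(all ⊤)   OUT=(all ⊤)
  B6:   IN=(all ⊤)   OUT=(all ⊤)
  B7:   IN=(all ⊤)   OUT=(all ⊤)
  B8:   IN=(all ⊤)   OUT=(all ⊤)

Merge at B2: IN[B2] = OUT[B1] = {a: ⊤, b: ⊤, c: ⊤, d: ⊤, e: ⊤, f: ⊤}
Applying B2's transfer function to that IN value gives OUT[B2] (row B2 above).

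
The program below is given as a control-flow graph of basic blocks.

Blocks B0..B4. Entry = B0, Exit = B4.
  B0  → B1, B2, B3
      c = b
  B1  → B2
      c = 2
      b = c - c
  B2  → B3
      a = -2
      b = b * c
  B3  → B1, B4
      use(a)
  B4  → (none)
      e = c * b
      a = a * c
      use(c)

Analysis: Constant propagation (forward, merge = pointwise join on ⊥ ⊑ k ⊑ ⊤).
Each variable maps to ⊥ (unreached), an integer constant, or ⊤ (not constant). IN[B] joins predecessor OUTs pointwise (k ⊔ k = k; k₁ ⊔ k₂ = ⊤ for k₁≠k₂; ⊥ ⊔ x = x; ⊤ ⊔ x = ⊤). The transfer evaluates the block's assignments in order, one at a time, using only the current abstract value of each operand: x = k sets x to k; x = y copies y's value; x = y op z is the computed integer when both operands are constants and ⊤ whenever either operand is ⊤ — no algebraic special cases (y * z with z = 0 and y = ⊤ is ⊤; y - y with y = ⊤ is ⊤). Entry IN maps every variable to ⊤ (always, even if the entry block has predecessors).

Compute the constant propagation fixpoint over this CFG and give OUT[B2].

Converged values:
  B0:  IN=(all ⊤)  OUT=(all ⊤)
  B1:  IN=(all ⊤)  OUT={b:0, c:2; rest ⊤}
  B2:  IN=(all ⊤)  OUT={a:-2; rest ⊤}
  B3:  IN=(all ⊤)  OUT=(all ⊤)
  B4:  IN=(all ⊤)  OUT=(all ⊤)

Merge at B2: IN[B2] = OUT[B0] ⊔ OUT[B1] = {a: ⊤, b: ⊤, c: ⊤, d: ⊤, e: ⊤, f: ⊤}
Applying B2's transfer function to that IN value gives OUT[B2] (row B2 above).

Answer: {a: -2, b: ⊤, c: ⊤, d: ⊤, e: ⊤, f: ⊤}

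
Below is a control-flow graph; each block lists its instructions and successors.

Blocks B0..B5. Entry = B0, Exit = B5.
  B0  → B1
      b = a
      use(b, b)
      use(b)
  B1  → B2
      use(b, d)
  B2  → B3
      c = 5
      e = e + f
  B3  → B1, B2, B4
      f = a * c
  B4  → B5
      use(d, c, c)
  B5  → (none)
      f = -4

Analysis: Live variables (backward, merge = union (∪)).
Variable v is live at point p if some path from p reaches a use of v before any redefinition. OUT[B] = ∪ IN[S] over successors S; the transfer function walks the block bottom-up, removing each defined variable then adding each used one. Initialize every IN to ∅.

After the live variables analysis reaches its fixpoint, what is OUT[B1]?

Per-block solution:
  B0: | IN={a, d, e, f} | OUT={a, b, d, e, f}
  B1: | IN={a, b, d, e, f} | OUT={a, b, d, e, f}
  B2: | IN={a, b, d, e, f} | OUT={a, b, c, d, e}
  B3: | IN={a, b, c, d, e} | OUT={a, b, c, d, e, f}
  B4: | IN={c, d} | OUT={}
  B5: | IN={} | OUT={}

Merge at B1: OUT[B1] = IN[B2] = {a, b, d, e, f}

Answer: {a, b, d, e, f}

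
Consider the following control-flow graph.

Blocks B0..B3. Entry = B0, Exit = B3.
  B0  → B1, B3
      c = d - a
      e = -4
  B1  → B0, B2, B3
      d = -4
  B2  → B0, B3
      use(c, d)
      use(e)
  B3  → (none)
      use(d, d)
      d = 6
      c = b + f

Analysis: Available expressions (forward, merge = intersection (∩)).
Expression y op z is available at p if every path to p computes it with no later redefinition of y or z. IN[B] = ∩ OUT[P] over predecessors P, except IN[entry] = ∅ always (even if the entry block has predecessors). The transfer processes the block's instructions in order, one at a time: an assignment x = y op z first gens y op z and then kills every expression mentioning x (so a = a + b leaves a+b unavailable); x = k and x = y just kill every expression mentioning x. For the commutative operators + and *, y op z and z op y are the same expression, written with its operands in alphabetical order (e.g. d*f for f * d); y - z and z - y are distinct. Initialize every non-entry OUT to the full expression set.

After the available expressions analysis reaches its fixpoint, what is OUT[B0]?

Answer: {d-a}

Derivation:
Per-block solution:
  B0: | IN={} | OUT={d-a}
  B1: | IN={d-a} | OUT={}
  B2: | IN={} | OUT={}
  B3: | IN={} | OUT={b+f}

Merge at B0 (entry node, so the boundary value {} is joined with the incoming edge(s)): IN[B0] = {} ∩ OUT[B1] ∩ OUT[B2] = {}
Applying B0's transfer function to that IN value gives OUT[B0] (row B0 above).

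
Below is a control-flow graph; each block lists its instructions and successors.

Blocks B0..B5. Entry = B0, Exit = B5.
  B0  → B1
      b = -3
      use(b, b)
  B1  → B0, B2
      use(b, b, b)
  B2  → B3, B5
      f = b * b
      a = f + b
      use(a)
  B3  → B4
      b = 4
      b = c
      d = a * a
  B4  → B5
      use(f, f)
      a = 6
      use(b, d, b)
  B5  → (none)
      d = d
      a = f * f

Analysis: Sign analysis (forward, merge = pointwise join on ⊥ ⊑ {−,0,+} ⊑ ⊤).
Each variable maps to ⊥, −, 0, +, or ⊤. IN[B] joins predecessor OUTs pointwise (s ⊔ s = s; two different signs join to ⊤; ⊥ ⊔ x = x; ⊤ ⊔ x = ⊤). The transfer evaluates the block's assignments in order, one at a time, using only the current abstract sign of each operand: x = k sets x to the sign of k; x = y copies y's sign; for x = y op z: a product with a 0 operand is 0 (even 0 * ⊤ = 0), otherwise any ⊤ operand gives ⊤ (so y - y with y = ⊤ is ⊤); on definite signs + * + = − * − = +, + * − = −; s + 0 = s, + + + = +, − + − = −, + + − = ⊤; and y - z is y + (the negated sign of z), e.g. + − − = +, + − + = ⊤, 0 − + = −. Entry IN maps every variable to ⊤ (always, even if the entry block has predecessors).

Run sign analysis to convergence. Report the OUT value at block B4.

Answer: {a: +, b: ⊤, c: ⊤, d: ⊤, e: ⊤, f: +}

Working:
Fixpoint table:
  B0:  IN=(all ⊤)  OUT={b:-; rest ⊤}
  B1:  IN={b:-; rest ⊤}  OUT={b:-; rest ⊤}
  B2:  IN={b:-; rest ⊤}  OUT={b:-, f:+; rest ⊤}
  B3:  IN={b:-, f:+; rest ⊤}  OUT={f:+; rest ⊤}
  B4:  IN={f:+; rest ⊤}  OUT={a:+, f:+; rest ⊤}
  B5:  IN={f:+; rest ⊤}  OUT={a:+, f:+; rest ⊤}

Merge at B4: IN[B4] = OUT[B3] = {a: ⊤, b: ⊤, c: ⊤, d: ⊤, e: ⊤, f: +}
Applying B4's transfer function to that IN value gives OUT[B4] (row B4 above).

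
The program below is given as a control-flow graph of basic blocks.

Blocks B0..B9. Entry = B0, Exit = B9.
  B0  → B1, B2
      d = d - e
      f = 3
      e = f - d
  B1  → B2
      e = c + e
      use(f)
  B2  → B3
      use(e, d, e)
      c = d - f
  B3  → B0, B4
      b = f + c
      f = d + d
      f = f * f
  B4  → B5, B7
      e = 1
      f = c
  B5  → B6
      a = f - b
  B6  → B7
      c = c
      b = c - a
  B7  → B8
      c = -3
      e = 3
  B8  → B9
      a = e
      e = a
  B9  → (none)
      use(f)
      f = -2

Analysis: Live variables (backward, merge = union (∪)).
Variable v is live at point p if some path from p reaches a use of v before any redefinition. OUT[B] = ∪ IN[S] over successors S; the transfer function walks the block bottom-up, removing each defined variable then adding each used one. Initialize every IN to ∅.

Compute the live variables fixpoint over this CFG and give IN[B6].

Fixpoint table:
  B0:  IN={c, d, e}  OUT={c, d, e, f}
  B1:  IN={c, d, e, f}  OUT={d, e, f}
  B2:  IN={d, e, f}  OUT={c, d, e, f}
  B3:  IN={c, d, e, f}  OUT={b, c, d, e}
  B4:  IN={b, c}  OUT={b, c, f}
  B5:  IN={b, c, f}  OUT={a, c, f}
  B6:  IN={a, c, f}  OUT={f}
  B7:  IN={f}  OUT={e, f}
  B8:  IN={e, f}  OUT={f}
  B9:  IN={f}  OUT={}

Merge at B6: OUT[B6] = IN[B7] = {f}
Applying B6's transfer function to that OUT value gives IN[B6] (row B6 above).

Answer: {a, c, f}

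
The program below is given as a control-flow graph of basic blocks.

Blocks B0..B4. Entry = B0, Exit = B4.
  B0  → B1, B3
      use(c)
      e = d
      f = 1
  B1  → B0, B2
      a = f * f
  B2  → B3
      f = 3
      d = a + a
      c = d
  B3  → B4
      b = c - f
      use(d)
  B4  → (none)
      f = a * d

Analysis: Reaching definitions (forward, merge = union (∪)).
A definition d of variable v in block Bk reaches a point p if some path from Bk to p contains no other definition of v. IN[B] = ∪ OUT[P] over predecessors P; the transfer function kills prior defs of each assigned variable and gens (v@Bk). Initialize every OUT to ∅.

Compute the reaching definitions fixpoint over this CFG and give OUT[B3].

Fixpoint table:
  B0:   IN={a@B1, e@B0, f@B0}   OUT={a@B1, e@B0, f@B0}
  B1:   IN={a@B1, e@B0, f@B0}   OUT={a@B1, e@B0, f@B0}
  B2:   IN={a@B1, e@B0, f@B0}   OUT={a@B1, c@B2, d@B2, e@B0, f@B2}
  B3:   IN={a@B1, c@B2, d@B2, e@B0, f@B0, f@B2}   OUT={a@B1, b@B3, c@B2, d@B2, e@B0, f@B0, f@B2}
  B4:   IN={a@B1, b@B3, c@B2, d@B2, e@B0, f@B0, f@B2}   OUT={a@B1, b@B3, c@B2, d@B2, e@B0, f@B4}

Merge at B3: IN[B3] = OUT[B0] ⊔ OUT[B2] = {a@B1, c@B2, d@B2, e@B0, f@B0, f@B2}
Applying B3's transfer function to that IN value gives OUT[B3] (row B3 above).

Answer: {a@B1, b@B3, c@B2, d@B2, e@B0, f@B0, f@B2}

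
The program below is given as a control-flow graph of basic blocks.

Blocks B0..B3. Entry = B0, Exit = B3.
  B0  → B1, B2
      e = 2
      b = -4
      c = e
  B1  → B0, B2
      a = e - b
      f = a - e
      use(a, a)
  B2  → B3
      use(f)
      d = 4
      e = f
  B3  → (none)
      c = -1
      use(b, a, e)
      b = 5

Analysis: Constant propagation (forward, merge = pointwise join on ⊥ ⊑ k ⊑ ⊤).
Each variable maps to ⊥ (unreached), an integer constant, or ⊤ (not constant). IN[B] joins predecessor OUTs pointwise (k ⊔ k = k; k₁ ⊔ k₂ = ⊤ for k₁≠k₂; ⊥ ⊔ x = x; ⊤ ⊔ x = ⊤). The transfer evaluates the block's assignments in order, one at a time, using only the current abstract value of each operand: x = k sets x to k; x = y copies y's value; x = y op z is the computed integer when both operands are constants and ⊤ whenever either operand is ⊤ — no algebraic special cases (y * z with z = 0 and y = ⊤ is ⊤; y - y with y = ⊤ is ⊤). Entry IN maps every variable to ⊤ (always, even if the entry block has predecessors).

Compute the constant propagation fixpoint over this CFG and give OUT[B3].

Converged values:
  B0:   IN=(all ⊤)   OUT={b:-4, c:2, e:2; rest ⊤}
  B1:   IN={b:-4, c:2, e:2; rest ⊤}   OUT={a:6, b:-4, c:2, e:2, f:4; rest ⊤}
  B2:   IN={b:-4, c:2, e:2; rest ⊤}   OUT={b:-4, c:2, d:4; rest ⊤}
  B3:   IN={b:-4, c:2, d:4; rest ⊤}   OUT={b:5, c:-1, d:4; rest ⊤}

Merge at B3: IN[B3] = OUT[B2] = {a: ⊤, b: -4, c: 2, d: 4, e: ⊤, f: ⊤}
Applying B3's transfer function to that IN value gives OUT[B3] (row B3 above).

Answer: {a: ⊤, b: 5, c: -1, d: 4, e: ⊤, f: ⊤}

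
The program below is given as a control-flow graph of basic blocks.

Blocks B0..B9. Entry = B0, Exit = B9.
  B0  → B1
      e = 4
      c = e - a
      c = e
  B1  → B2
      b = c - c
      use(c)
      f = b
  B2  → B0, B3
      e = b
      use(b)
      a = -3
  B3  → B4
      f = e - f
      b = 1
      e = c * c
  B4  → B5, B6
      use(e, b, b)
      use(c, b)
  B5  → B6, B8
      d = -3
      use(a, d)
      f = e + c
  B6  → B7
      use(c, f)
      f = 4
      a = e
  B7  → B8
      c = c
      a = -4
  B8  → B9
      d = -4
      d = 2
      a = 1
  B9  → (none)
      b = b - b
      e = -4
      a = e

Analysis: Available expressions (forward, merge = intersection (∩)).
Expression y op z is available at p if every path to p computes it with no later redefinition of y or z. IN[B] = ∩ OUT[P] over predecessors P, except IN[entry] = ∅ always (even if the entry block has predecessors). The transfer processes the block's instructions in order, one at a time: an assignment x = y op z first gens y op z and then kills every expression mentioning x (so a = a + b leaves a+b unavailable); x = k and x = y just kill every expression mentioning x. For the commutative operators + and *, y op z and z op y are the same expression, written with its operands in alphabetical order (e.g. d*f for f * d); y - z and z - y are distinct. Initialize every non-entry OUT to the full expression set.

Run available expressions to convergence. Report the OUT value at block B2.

Converged values:
  B0: | IN={} | OUT={e-a}
  B1: | IN={e-a} | OUT={c-c, e-a}
  B2: | IN={c-c, e-a} | OUT={c-c}
  B3: | IN={c-c} | OUT={c*c, c-c}
  B4: | IN={c*c, c-c} | OUT={c*c, c-c}
  B5: | IN={c*c, c-c} | OUT={c*c, c+e, c-c}
  B6: | IN={c*c, c-c} | OUT={c*c, c-c}
  B7: | IN={c*c, c-c} | OUT={}
  B8: | IN={} | OUT={}
  B9: | IN={} | OUT={}

Merge at B2: IN[B2] = OUT[B1] = {c-c, e-a}
Applying B2's transfer function to that IN value gives OUT[B2] (row B2 above).

Answer: {c-c}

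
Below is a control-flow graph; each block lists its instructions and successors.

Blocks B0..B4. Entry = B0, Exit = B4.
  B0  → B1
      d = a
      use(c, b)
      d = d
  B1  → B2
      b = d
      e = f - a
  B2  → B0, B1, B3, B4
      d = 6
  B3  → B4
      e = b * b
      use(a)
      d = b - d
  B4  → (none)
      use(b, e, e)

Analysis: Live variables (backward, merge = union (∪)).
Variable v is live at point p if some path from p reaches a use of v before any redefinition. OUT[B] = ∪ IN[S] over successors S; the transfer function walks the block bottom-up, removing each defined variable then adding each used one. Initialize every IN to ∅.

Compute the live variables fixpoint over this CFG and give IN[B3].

Answer: {a, b, d}

Derivation:
Per-block solution:
  B0:   IN={a, b, c, f}   OUT={a, c, d, f}
  B1:   IN={a, c, d, f}   OUT={a, b, c, e, f}
  B2:   IN={a, b, c, e, f}   OUT={a, b, c, d, e, f}
  B3:   IN={a, b, d}   OUT={b, e}
  B4:   IN={b, e}   OUT={}

Merge at B3: OUT[B3] = IN[B4] = {b, e}
Applying B3's transfer function to that OUT value gives IN[B3] (row B3 above).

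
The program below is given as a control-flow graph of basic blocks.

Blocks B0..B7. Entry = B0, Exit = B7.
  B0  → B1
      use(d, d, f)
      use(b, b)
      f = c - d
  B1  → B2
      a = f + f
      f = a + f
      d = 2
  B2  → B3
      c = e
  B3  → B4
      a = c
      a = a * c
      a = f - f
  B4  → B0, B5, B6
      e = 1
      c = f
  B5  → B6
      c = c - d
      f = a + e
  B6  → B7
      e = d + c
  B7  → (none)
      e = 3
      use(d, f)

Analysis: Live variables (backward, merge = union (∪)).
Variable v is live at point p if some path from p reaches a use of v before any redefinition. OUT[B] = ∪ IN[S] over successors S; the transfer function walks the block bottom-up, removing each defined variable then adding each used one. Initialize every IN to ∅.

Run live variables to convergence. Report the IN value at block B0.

Answer: {b, c, d, e, f}

Trace:
Fixpoint table:
  B0: | IN={b, c, d, e, f} | OUT={b, e, f}
  B1: | IN={b, e, f} | OUT={b, d, e, f}
  B2: | IN={b, d, e, f} | OUT={b, c, d, f}
  B3: | IN={b, c, d, f} | OUT={a, b, d, f}
  B4: | IN={a, b, d, f} | OUT={a, b, c, d, e, f}
  B5: | IN={a, c, d, e} | OUT={c, d, f}
  B6: | IN={c, d, f} | OUT={d, f}
  B7: | IN={d, f} | OUT={}

Merge at B0: OUT[B0] = IN[B1] = {b, e, f}
Applying B0's transfer function to that OUT value gives IN[B0] (row B0 above).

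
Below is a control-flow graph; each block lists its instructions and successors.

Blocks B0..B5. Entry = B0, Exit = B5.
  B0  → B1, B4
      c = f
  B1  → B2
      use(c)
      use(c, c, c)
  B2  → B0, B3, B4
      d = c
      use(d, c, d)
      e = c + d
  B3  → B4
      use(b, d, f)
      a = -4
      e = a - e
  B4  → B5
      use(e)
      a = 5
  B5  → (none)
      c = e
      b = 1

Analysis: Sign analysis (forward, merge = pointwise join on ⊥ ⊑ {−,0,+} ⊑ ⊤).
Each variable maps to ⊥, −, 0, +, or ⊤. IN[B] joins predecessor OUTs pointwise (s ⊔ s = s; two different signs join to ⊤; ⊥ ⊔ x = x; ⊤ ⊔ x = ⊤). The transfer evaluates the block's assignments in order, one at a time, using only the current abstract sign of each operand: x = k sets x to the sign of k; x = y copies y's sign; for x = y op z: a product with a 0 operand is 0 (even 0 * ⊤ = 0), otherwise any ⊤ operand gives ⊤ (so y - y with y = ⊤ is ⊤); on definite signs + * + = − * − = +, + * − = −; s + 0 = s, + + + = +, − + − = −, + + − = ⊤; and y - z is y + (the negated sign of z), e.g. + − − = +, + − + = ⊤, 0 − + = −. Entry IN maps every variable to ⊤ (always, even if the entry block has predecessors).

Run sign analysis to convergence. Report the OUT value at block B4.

Answer: {a: +, b: ⊤, c: ⊤, d: ⊤, e: ⊤, f: ⊤}

Working:
Converged values:
  B0:  IN=(all ⊤)  OUT=(all ⊤)
  B1:  IN=(all ⊤)  OUT=(all ⊤)
  B2:  IN=(all ⊤)  OUT=(all ⊤)
  B3:  IN=(all ⊤)  OUT={a:-; rest ⊤}
  B4:  IN=(all ⊤)  OUT={a:+; rest ⊤}
  B5:  IN={a:+; rest ⊤}  OUT={a:+, b:+; rest ⊤}

Merge at B4: IN[B4] = OUT[B0] ⊔ OUT[B2] ⊔ OUT[B3] = {a: ⊤, b: ⊤, c: ⊤, d: ⊤, e: ⊤, f: ⊤}
Applying B4's transfer function to that IN value gives OUT[B4] (row B4 above).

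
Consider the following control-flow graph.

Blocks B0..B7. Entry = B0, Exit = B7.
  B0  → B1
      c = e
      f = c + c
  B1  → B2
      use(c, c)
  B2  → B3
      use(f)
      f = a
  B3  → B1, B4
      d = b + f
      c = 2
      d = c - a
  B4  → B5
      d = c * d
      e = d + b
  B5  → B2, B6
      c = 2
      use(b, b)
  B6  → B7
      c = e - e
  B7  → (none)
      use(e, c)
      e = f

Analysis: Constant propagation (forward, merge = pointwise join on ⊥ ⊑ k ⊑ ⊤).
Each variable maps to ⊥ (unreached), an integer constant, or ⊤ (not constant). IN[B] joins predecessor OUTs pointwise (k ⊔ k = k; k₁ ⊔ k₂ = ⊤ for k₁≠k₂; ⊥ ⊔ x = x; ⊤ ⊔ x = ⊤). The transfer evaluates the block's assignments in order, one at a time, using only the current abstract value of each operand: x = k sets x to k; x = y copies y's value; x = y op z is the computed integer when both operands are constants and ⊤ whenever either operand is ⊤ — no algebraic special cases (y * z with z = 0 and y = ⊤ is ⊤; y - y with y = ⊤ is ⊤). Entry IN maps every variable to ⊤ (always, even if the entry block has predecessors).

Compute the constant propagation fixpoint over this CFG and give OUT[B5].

Answer: {a: ⊤, b: ⊤, c: 2, d: ⊤, e: ⊤, f: ⊤}

Working:
Fixpoint table:
  B0:  IN=(all ⊤)  OUT=(all ⊤)
  B1:  IN=(all ⊤)  OUT=(all ⊤)
  B2:  IN=(all ⊤)  OUT=(all ⊤)
  B3:  IN=(all ⊤)  OUT={c:2; rest ⊤}
  B4:  IN={c:2; rest ⊤}  OUT={c:2; rest ⊤}
  B5:  IN={c:2; rest ⊤}  OUT={c:2; rest ⊤}
  B6:  IN={c:2; rest ⊤}  OUT=(all ⊤)
  B7:  IN=(all ⊤)  OUT=(all ⊤)

Merge at B5: IN[B5] = OUT[B4] = {a: ⊤, b: ⊤, c: 2, d: ⊤, e: ⊤, f: ⊤}
Applying B5's transfer function to that IN value gives OUT[B5] (row B5 above).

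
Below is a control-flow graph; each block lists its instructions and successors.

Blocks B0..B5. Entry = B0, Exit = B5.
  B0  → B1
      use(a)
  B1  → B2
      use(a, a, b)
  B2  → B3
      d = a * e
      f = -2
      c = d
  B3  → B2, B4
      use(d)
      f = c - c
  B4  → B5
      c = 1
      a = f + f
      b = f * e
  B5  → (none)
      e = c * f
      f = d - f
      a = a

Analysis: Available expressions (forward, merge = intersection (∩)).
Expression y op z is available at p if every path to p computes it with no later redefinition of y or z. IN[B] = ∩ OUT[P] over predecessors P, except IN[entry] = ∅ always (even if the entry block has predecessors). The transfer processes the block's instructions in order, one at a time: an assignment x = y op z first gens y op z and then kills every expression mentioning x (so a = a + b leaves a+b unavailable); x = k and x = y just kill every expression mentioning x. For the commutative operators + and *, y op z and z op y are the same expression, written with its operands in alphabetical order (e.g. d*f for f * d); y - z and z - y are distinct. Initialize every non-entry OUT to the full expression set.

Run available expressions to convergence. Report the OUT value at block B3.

Answer: {a*e, c-c}

Trace:
Converged values:
  B0:   IN={}   OUT={}
  B1:   IN={}   OUT={}
  B2:   IN={}   OUT={a*e}
  B3:   IN={a*e}   OUT={a*e, c-c}
  B4:   IN={a*e, c-c}   OUT={e*f, f+f}
  B5:   IN={e*f, f+f}   OUT={}

Merge at B3: IN[B3] = OUT[B2] = {a*e}
Applying B3's transfer function to that IN value gives OUT[B3] (row B3 above).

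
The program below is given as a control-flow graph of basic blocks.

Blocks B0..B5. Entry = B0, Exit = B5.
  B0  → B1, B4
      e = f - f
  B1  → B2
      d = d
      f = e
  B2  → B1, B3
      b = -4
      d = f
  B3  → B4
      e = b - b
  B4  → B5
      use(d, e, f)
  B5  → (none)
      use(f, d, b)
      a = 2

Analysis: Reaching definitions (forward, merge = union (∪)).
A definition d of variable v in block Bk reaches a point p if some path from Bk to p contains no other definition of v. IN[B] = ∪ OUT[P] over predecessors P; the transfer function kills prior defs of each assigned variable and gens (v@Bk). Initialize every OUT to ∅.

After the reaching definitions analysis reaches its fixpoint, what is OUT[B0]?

Converged values:
  B0:   IN={}   OUT={e@B0}
  B1:   IN={b@B2, d@B2, e@B0, f@B1}   OUT={b@B2, d@B1, e@B0, f@B1}
  B2:   IN={b@B2, d@B1, e@B0, f@B1}   OUT={b@B2, d@B2, e@B0, f@B1}
  B3:   IN={b@B2, d@B2, e@B0, f@B1}   OUT={b@B2, d@B2, e@B3, f@B1}
  B4:   IN={b@B2, d@B2, e@B0, e@B3, f@B1}   OUT={b@B2, d@B2, e@B0, e@B3, f@B1}
  B5:   IN={b@B2, d@B2, e@B0, e@B3, f@B1}   OUT={a@B5, b@B2, d@B2, e@B0, e@B3, f@B1}

B0 is the boundary node: IN[B0] = {}
Applying B0's transfer function to that IN value gives OUT[B0] (row B0 above).

Answer: {e@B0}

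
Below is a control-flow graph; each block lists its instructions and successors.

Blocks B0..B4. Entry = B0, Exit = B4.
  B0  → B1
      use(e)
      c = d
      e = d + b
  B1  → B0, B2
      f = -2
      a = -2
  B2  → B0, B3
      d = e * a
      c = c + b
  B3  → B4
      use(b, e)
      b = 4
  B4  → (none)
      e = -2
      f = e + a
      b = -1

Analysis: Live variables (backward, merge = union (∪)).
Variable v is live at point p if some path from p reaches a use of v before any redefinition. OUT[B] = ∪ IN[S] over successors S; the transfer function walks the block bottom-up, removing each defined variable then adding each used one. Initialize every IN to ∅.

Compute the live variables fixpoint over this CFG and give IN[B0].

Answer: {b, d, e}

Working:
Converged values:
  B0: | IN={b, d, e} | OUT={b, c, d, e}
  B1: | IN={b, c, d, e} | OUT={a, b, c, d, e}
  B2: | IN={a, b, c, e} | OUT={a, b, d, e}
  B3: | IN={a, b, e} | OUT={a}
  B4: | IN={a} | OUT={}

Merge at B0: OUT[B0] = IN[B1] = {b, c, d, e}
Applying B0's transfer function to that OUT value gives IN[B0] (row B0 above).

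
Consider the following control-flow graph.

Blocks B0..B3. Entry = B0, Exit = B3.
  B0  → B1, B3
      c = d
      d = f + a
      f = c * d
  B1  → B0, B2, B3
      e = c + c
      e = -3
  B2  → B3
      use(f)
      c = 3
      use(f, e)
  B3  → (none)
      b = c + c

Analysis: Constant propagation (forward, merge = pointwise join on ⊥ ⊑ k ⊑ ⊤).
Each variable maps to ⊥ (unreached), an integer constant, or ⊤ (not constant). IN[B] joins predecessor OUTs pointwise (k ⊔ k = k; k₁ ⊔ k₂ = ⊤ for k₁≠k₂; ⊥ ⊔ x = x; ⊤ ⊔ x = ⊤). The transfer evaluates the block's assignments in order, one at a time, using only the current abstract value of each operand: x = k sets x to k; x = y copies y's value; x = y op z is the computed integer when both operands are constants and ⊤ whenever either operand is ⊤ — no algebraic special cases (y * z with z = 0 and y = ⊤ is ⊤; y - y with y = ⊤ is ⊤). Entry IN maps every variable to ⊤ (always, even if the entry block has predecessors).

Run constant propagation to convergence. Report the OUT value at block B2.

Answer: {a: ⊤, b: ⊤, c: 3, d: ⊤, e: -3, f: ⊤}

Derivation:
Fixpoint table:
  B0:   IN=(all ⊤)   OUT=(all ⊤)
  B1:   IN=(all ⊤)   OUT={e:-3; rest ⊤}
  B2:   IN={e:-3; rest ⊤}   OUT={c:3, e:-3; rest ⊤}
  B3:   IN=(all ⊤)   OUT=(all ⊤)

Merge at B2: IN[B2] = OUT[B1] = {a: ⊤, b: ⊤, c: ⊤, d: ⊤, e: -3, f: ⊤}
Applying B2's transfer function to that IN value gives OUT[B2] (row B2 above).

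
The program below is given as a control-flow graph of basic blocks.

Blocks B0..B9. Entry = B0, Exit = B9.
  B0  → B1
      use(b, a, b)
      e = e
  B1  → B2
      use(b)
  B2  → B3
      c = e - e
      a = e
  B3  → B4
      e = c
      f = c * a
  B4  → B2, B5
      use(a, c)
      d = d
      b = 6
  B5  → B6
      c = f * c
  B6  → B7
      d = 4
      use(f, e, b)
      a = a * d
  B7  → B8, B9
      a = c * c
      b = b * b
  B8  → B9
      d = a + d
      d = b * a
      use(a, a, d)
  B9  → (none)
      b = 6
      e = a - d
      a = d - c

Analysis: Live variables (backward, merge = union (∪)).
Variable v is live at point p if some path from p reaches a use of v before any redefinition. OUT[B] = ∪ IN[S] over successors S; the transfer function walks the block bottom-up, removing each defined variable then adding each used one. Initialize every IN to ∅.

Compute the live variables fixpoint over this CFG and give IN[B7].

Answer: {b, c, d}

Derivation:
Per-block solution:
  B0:  IN={a, b, d, e}  OUT={b, d, e}
  B1:  IN={b, d, e}  OUT={d, e}
  B2:  IN={d, e}  OUT={a, c, d}
  B3:  IN={a, c, d}  OUT={a, c, d, e, f}
  B4:  IN={a, c, d, e, f}  OUT={a, b, c, d, e, f}
  B5:  IN={a, b, c, e, f}  OUT={a, b, c, e, f}
  B6:  IN={a, b, c, e, f}  OUT={b, c, d}
  B7:  IN={b, c, d}  OUT={a, b, c, d}
  B8:  IN={a, b, c, d}  OUT={a, c, d}
  B9:  IN={a, c, d}  OUT={}

Merge at B7: OUT[B7] = IN[B8] ⊔ IN[B9] = {a, b, c, d}
Applying B7's transfer function to that OUT value gives IN[B7] (row B7 above).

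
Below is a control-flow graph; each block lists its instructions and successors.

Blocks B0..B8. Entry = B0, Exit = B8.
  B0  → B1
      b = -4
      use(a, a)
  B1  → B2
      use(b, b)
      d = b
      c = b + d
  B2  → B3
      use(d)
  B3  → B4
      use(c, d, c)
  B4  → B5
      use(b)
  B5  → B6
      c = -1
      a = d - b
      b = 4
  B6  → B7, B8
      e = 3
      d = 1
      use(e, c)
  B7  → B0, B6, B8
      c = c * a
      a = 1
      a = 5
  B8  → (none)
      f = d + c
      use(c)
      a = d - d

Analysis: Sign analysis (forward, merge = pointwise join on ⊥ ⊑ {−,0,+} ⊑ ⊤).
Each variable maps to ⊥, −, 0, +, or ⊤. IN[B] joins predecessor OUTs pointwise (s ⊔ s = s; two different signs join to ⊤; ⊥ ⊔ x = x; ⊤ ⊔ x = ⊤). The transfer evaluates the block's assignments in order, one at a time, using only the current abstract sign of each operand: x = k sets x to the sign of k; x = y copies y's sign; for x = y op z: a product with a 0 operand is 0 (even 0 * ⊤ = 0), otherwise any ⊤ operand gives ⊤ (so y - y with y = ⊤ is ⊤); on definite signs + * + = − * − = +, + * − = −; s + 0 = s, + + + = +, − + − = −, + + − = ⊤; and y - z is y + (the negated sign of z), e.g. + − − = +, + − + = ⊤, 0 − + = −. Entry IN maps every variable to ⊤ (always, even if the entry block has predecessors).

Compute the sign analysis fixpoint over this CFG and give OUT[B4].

Answer: {a: ⊤, b: -, c: -, d: -, e: ⊤, f: ⊤}

Derivation:
Fixpoint table:
  B0:  IN=(all ⊤)  OUT={b:-; rest ⊤}
  B1:  IN={b:-; rest ⊤}  OUT={b:-, c:-, d:-; rest ⊤}
  B2:  IN={b:-, c:-, d:-; rest ⊤}  OUT={b:-, c:-, d:-; rest ⊤}
  B3:  IN={b:-, c:-, d:-; rest ⊤}  OUT={b:-, c:-, d:-; rest ⊤}
  B4:  IN={b:-, c:-, d:-; rest ⊤}  OUT={b:-, c:-, d:-; rest ⊤}
  B5:  IN={b:-, c:-, d:-; rest ⊤}  OUT={b:+, c:-, d:-; rest ⊤}
  B6:  IN={b:+; rest ⊤}  OUT={b:+, d:+, e:+; rest ⊤}
  B7:  IN={b:+, d:+, e:+; rest ⊤}  OUT={a:+, b:+, d:+, e:+; rest ⊤}
  B8:  IN={b:+, d:+, e:+; rest ⊤}  OUT={b:+, d:+, e:+; rest ⊤}

Merge at B4: IN[B4] = OUT[B3] = {a: ⊤, b: -, c: -, d: -, e: ⊤, f: ⊤}
Applying B4's transfer function to that IN value gives OUT[B4] (row B4 above).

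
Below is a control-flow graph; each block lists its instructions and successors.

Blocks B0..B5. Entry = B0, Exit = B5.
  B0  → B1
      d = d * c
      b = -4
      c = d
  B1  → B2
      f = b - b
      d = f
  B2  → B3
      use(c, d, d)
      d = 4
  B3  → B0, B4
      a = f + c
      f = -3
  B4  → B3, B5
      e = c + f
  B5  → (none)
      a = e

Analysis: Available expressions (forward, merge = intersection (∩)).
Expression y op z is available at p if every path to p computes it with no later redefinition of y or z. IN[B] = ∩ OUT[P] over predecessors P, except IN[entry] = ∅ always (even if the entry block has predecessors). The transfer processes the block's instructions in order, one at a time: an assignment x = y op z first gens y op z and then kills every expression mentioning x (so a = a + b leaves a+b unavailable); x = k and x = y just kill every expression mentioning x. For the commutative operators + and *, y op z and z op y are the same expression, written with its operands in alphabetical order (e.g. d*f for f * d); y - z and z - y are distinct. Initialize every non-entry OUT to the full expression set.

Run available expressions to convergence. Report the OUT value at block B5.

Answer: {b-b, c+f}

Derivation:
Per-block solution:
  B0: | IN={} | OUT={}
  B1: | IN={} | OUT={b-b}
  B2: | IN={b-b} | OUT={b-b}
  B3: | IN={b-b} | OUT={b-b}
  B4: | IN={b-b} | OUT={b-b, c+f}
  B5: | IN={b-b, c+f} | OUT={b-b, c+f}

Merge at B5: IN[B5] = OUT[B4] = {b-b, c+f}
Applying B5's transfer function to that IN value gives OUT[B5] (row B5 above).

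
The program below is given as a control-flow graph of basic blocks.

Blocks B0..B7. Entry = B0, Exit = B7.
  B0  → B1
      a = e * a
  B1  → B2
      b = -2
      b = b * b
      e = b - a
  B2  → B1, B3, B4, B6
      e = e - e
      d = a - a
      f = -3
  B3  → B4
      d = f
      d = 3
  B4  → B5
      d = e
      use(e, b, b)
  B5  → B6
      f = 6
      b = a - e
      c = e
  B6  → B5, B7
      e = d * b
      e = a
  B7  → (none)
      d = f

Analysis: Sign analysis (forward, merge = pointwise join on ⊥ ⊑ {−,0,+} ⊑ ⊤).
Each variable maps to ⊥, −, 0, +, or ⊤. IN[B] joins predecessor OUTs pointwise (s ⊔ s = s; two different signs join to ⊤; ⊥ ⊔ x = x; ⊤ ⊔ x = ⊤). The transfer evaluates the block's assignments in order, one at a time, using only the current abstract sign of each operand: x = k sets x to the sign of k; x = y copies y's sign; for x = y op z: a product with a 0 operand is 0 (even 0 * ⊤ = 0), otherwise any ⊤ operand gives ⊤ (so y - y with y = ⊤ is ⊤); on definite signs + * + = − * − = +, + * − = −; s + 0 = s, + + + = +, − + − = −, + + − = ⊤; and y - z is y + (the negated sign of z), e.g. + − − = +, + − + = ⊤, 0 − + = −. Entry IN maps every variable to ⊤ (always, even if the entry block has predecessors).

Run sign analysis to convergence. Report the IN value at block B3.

Converged values:
  B0: | IN=(all ⊤) | OUT=(all ⊤)
  B1: | IN=(all ⊤) | OUT={b:+; rest ⊤}
  B2: | IN={b:+; rest ⊤} | OUT={b:+, f:-; rest ⊤}
  B3: | IN={b:+, f:-; rest ⊤} | OUT={b:+, d:+, f:-; rest ⊤}
  B4: | IN={b:+, f:-; rest ⊤} | OUT={b:+, f:-; rest ⊤}
  B5: | IN=(all ⊤) | OUT={f:+; rest ⊤}
  B6: | IN=(all ⊤) | OUT=(all ⊤)
  B7: | IN=(all ⊤) | OUT=(all ⊤)

Merge at B3: IN[B3] = OUT[B2] = {a: ⊤, b: +, c: ⊤, d: ⊤, e: ⊤, f: -}

Answer: {a: ⊤, b: +, c: ⊤, d: ⊤, e: ⊤, f: -}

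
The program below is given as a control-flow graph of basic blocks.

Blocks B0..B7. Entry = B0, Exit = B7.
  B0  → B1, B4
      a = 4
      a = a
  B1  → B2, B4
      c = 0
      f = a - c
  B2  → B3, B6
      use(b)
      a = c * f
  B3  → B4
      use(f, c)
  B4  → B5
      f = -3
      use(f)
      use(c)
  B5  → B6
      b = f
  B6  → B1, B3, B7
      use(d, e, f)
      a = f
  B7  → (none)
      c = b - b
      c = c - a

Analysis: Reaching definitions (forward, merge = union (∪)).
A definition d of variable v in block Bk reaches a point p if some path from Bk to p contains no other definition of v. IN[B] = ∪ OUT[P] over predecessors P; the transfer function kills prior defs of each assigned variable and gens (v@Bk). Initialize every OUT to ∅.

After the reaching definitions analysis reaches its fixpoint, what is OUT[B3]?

Answer: {a@B2, a@B6, b@B5, c@B1, f@B1, f@B4}

Derivation:
Per-block solution:
  B0:   IN={}   OUT={a@B0}
  B1:   IN={a@B0, a@B6, b@B5, c@B1, f@B1, f@B4}   OUT={a@B0, a@B6, b@B5, c@B1, f@B1}
  B2:   IN={a@B0, a@B6, b@B5, c@B1, f@B1}   OUT={a@B2, b@B5, c@B1, f@B1}
  B3:   IN={a@B2, a@B6, b@B5, c@B1, f@B1, f@B4}   OUT={a@B2, a@B6, b@B5, c@B1, f@B1, f@B4}
  B4:   IN={a@B0, a@B2, a@B6, b@B5, c@B1, f@B1, f@B4}   OUT={a@B0, a@B2, a@B6, b@B5, c@B1, f@B4}
  B5:   IN={a@B0, a@B2, a@B6, b@B5, c@B1, f@B4}   OUT={a@B0, a@B2, a@B6, b@B5, c@B1, f@B4}
  B6:   IN={a@B0, a@B2, a@B6, b@B5, c@B1, f@B1, f@B4}   OUT={a@B6, b@B5, c@B1, f@B1, f@B4}
  B7:   IN={a@B6, b@B5, c@B1, f@B1, f@B4}   OUT={a@B6, b@B5, c@B7, f@B1, f@B4}

Merge at B3: IN[B3] = OUT[B2] ⊔ OUT[B6] = {a@B2, a@B6, b@B5, c@B1, f@B1, f@B4}
Applying B3's transfer function to that IN value gives OUT[B3] (row B3 above).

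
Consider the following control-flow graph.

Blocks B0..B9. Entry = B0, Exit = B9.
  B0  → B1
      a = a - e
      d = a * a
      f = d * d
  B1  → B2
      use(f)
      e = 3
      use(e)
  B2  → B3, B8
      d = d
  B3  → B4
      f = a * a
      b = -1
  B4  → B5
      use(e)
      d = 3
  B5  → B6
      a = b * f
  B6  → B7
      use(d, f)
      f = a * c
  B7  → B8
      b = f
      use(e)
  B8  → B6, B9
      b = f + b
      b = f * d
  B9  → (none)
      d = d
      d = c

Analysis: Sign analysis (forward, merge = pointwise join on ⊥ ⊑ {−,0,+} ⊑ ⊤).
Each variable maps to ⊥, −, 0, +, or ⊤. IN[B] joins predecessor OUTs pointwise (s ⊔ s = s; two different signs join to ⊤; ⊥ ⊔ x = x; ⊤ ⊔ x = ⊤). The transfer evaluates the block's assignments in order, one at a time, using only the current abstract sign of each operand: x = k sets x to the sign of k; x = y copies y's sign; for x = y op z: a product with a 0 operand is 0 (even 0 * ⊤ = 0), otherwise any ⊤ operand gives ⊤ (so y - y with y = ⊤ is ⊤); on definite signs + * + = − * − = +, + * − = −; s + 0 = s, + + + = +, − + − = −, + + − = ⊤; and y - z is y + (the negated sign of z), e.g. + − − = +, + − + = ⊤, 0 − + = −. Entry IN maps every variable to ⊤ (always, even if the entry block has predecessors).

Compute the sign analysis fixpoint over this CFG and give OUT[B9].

Answer: {a: ⊤, b: ⊤, c: ⊤, d: ⊤, e: +, f: ⊤}

Trace:
Per-block solution:
  B0:   IN=(all ⊤)   OUT=(all ⊤)
  B1:   IN=(all ⊤)   OUT={e:+; rest ⊤}
  B2:   IN={e:+; rest ⊤}   OUT={e:+; rest ⊤}
  B3:   IN={e:+; rest ⊤}   OUT={b:-, e:+; rest ⊤}
  B4:   IN={b:-, e:+; rest ⊤}   OUT={b:-, d:+, e:+; rest ⊤}
  B5:   IN={b:-, d:+, e:+; rest ⊤}   OUT={b:-, d:+, e:+; rest ⊤}
  B6:   IN={e:+; rest ⊤}   OUT={e:+; rest ⊤}
  B7:   IN={e:+; rest ⊤}   OUT={e:+; rest ⊤}
  B8:   IN={e:+; rest ⊤}   OUT={e:+; rest ⊤}
  B9:   IN={e:+; rest ⊤}   OUT={e:+; rest ⊤}

Merge at B9: IN[B9] = OUT[B8] = {a: ⊤, b: ⊤, c: ⊤, d: ⊤, e: +, f: ⊤}
Applying B9's transfer function to that IN value gives OUT[B9] (row B9 above).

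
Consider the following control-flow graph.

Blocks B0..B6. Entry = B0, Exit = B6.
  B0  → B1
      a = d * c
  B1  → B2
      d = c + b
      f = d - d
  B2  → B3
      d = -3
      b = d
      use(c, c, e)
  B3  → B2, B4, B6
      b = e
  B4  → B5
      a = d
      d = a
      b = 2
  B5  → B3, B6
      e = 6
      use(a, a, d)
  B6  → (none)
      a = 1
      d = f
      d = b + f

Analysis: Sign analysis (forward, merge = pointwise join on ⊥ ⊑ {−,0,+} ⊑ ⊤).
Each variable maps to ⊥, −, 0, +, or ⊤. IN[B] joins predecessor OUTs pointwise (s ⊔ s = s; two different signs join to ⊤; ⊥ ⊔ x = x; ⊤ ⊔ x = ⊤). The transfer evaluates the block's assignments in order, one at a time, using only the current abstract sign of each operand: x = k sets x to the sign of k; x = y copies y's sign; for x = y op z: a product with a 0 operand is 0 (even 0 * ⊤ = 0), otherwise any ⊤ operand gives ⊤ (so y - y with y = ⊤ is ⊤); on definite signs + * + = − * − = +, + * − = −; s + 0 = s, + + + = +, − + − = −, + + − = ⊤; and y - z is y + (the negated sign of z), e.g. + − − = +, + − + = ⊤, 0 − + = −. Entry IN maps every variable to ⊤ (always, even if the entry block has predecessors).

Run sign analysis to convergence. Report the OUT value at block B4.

Answer: {a: -, b: +, c: ⊤, d: -, e: ⊤, f: ⊤}

Trace:
Converged values:
  B0:   IN=(all ⊤)   OUT=(all ⊤)
  B1:   IN=(all ⊤)   OUT=(all ⊤)
  B2:   IN=(all ⊤)   OUT={b:-, d:-; rest ⊤}
  B3:   IN={d:-; rest ⊤}   OUT={d:-; rest ⊤}
  B4:   IN={d:-; rest ⊤}   OUT={a:-, b:+, d:-; rest ⊤}
  B5:   IN={a:-, b:+, d:-; rest ⊤}   OUT={a:-, b:+, d:-, e:+; rest ⊤}
  B6:   IN={d:-; rest ⊤}   OUT={a:+; rest ⊤}

Merge at B4: IN[B4] = OUT[B3] = {a: ⊤, b: ⊤, c: ⊤, d: -, e: ⊤, f: ⊤}
Applying B4's transfer function to that IN value gives OUT[B4] (row B4 above).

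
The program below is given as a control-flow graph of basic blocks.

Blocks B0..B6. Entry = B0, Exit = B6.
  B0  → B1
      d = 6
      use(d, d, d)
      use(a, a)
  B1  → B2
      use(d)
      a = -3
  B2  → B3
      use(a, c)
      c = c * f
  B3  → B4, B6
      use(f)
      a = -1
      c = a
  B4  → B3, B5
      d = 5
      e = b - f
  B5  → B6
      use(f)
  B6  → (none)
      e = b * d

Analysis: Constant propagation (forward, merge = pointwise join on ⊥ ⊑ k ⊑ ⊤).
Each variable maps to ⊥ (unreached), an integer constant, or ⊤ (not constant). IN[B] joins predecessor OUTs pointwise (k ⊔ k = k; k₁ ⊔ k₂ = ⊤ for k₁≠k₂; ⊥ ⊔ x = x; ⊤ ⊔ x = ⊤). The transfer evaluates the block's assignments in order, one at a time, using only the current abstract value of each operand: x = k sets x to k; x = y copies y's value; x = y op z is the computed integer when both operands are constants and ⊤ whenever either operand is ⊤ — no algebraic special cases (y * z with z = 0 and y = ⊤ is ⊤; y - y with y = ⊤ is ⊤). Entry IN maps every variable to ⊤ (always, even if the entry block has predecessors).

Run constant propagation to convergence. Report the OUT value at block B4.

Answer: {a: -1, b: ⊤, c: -1, d: 5, e: ⊤, f: ⊤}

Derivation:
Per-block solution:
  B0:   IN=(all ⊤)   OUT={d:6; rest ⊤}
  B1:   IN={d:6; rest ⊤}   OUT={a:-3, d:6; rest ⊤}
  B2:   IN={a:-3, d:6; rest ⊤}   OUT={a:-3, d:6; rest ⊤}
  B3:   IN=(all ⊤)   OUT={a:-1, c:-1; rest ⊤}
  B4:   IN={a:-1, c:-1; rest ⊤}   OUT={a:-1, c:-1, d:5; rest ⊤}
  B5:   IN={a:-1, c:-1, d:5; rest ⊤}   OUT={a:-1, c:-1, d:5; rest ⊤}
  B6:   IN={a:-1, c:-1; rest ⊤}   OUT={a:-1, c:-1; rest ⊤}

Merge at B4: IN[B4] = OUT[B3] = {a: -1, b: ⊤, c: -1, d: ⊤, e: ⊤, f: ⊤}
Applying B4's transfer function to that IN value gives OUT[B4] (row B4 above).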